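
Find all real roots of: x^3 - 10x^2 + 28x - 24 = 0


Let p(x) = x^3 - 10x^2 + 28x - 24. By the rational root theorem (leading coefficient 1), any rational root is an integer divisor of 24: try ±1, ±2, ... in turn.
Test x = 1: value = -5 ≠ 0.
Test x = -1: value = -63 ≠ 0.
Test x = 2: value = 0 ✓, so (x - 2) is a factor.
Synthetic division by (x - 2): bring down 1; 1(2) - 10 = -8; (-8)(2) + 28 = 12; 12(2) - 24 = 0 → quotient x^2 - 8x + 12, remainder 0.
Solve the quadratic x^2 - 8x + 12 = 0: discriminant = (-8)^2 - 4(1)(12) = 64 - 48 = 16.
sqrt(16) = 4, so x = (8 ± 4)/2: x = 6 or x = 2.

x = 2 (multiplicity 2), x = 6


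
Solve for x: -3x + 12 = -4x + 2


Starting with: -3x + 12 = -4x + 2
Move all x terms to left: (-3 + 4)x = 2 - 12
Simplify: x = -10
Divide both sides by 1: x = -10

x = -10


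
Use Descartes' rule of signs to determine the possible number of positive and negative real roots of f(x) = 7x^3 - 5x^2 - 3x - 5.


Descartes' rule of signs:

For positive roots, count sign changes in f(x) = 7x^3 - 5x^2 - 3x - 5:
Signs of coefficients: +, -, -, -
Number of sign changes: 1
Possible positive real roots: 1

For negative roots, examine f(-x) = -7x^3 - 5x^2 + 3x - 5:
Signs of coefficients: -, -, +, -
Number of sign changes: 2
Possible negative real roots: 2, 0

Positive roots: 1; Negative roots: 2 or 0


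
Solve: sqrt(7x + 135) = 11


Square both sides: 7x + 135 = 11^2 = 121
7x = 121 - 135 = -14
x = -2
Check: sqrt(7*(-2) + 135) = sqrt(121) = 11 ✓

x = -2


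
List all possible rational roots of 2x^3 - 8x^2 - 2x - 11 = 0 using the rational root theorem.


Rational root theorem: possible roots are ±p/q where:
  p divides the constant term (-11): p ∈ {1, 11}
  q divides the leading coefficient (2): q ∈ {1, 2}

All possible rational roots: -11, -11/2, -1, -1/2, 1/2, 1, 11/2, 11

-11, -11/2, -1, -1/2, 1/2, 1, 11/2, 11


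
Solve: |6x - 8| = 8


An absolute value equation |expr| = 8 gives two cases:
Case 1: 6x - 8 = 8
  6x = 16, so x = 8/3
Case 2: 6x - 8 = -8
  6x = 0, so x = 0

x = 0, x = 8/3


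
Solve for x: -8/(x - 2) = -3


Multiply both sides by (x - 2): -8 = -3(x - 2)
Distribute: -8 = -3x + 6
-3x = -8 - 6 = -14
x = 14/3

x = 14/3


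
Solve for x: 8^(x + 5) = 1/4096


Express both sides with the same base.
1/4096 = 8^(-4)
Since the bases match, equate exponents: x + 5 = -4
So x = -4 - (5) = -9

x = -9


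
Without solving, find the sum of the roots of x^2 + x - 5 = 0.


By Vieta's formulas for ax^2 + bx + c = 0:
  Sum of roots = -b/a
  Product of roots = c/a

Here a = 1, b = 1, c = -5
Sum = -(1)/1 = -1
Product = -5/1 = -5

Sum = -1


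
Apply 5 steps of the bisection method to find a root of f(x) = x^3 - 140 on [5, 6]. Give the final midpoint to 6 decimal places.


f(x) = x^3 - 140
f(5) = -15 < 0
f(6) = 76 > 0

Step 1: midpoint = (5.000000 + 6.000000)/2 = 5.500000
  f(5.500000) = 26.375000
  f(mid) > 0, so root is in [5.000000, 5.500000]

Step 2: midpoint = (5.000000 + 5.500000)/2 = 5.250000
  f(5.250000) = 4.703125
  f(mid) > 0, so root is in [5.000000, 5.250000]

Step 3: midpoint = (5.000000 + 5.250000)/2 = 5.125000
  f(5.125000) = -5.388672
  f(mid) < 0, so root is in [5.125000, 5.250000]

Step 4: midpoint = (5.125000 + 5.250000)/2 = 5.187500
  f(5.187500) = -0.403564
  f(mid) < 0, so root is in [5.187500, 5.250000]

Step 5: midpoint = (5.187500 + 5.250000)/2 = 5.218750
  f(5.218750) = 2.134491
  f(mid) > 0, so root is in [5.187500, 5.218750]

midpoint = 5.218750


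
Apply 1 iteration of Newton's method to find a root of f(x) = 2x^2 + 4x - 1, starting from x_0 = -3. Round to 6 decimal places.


Newton's method: x_(n+1) = x_n - f(x_n)/f'(x_n)
f(x) = 2x^2 + 4x - 1
f'(x) = 4x + 4

Iteration 1:
  f(-3.000000) = 5.000000
  f'(-3.000000) = -8.000000
  x_1 = -3.000000 - (5.000000)/(-8.000000) = -2.375000

x_1 = -2.375000


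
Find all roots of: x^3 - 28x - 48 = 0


Let p(x) = x^3 - 28x - 48. By the rational root theorem (leading coefficient 1), any rational root is an integer divisor of 48: try ±1, ±2, ... in turn.
Test x = 1: value = -75 ≠ 0.
Test x = -1: value = -21 ≠ 0.
Test x = 2: value = -96 ≠ 0.
Test x = -2: value = 0 ✓, so (x + 2) is a factor.
Synthetic division by (x + 2): bring down 1; 1(-2) + 0 = -2; (-2)(-2) - 28 = -24; (-24)(-2) - 48 = 0 → quotient x^2 - 2x - 24, remainder 0.
Solve the quadratic x^2 - 2x - 24 = 0: discriminant = (-2)^2 - 4(1)(-24) = 4 + 96 = 100.
sqrt(100) = 10, so x = (2 ± 10)/2: x = 6 or x = -4.
Collecting all roots found:

x = -4, x = -2, x = 6


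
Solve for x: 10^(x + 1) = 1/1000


Express both sides with the same base.
1/1000 = 10^(-3)
Since the bases match, equate exponents: x + 1 = -3
So x = -3 - (1) = -4

x = -4


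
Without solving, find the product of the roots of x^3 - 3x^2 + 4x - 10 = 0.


By Vieta's formulas for x^3 + bx^2 + cx + d = 0:
  r1 + r2 + r3 = -b/a = 3
  r1*r2 + r1*r3 + r2*r3 = c/a = 4
  r1*r2*r3 = -d/a = 10


Product = 10


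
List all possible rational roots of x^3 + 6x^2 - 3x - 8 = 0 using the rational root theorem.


Rational root theorem: possible roots are ±p/q where:
  p divides the constant term (-8): p ∈ {1, 2, 4, 8}
  q divides the leading coefficient (1): q ∈ {1}

All possible rational roots: -8, -4, -2, -1, 1, 2, 4, 8

-8, -4, -2, -1, 1, 2, 4, 8


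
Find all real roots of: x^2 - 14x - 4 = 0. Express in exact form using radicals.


Using the quadratic formula: x = (-b ± sqrt(b^2 - 4ac)) / (2a)
Here a = 1, b = -14, c = -4
Discriminant = b^2 - 4ac = (-14)^2 - 4(1)(-4) = 196 + 16 = 212
Since discriminant = 212 > 0, there are two real roots.
x = (14 ± 2*sqrt(53)) / 2
Simplifying: x = 7 ± sqrt(53)
Numerically: x ≈ 14.2801 or x ≈ -0.2801

x = 7 + sqrt(53) or x = 7 - sqrt(53)


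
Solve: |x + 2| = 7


An absolute value equation |expr| = 7 gives two cases:
Case 1: x + 2 = 7
  x = 5, so x = 5
Case 2: x + 2 = -7
  x = -9, so x = -9

x = -9, x = 5


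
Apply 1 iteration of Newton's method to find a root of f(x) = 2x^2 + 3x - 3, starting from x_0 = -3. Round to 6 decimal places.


Newton's method: x_(n+1) = x_n - f(x_n)/f'(x_n)
f(x) = 2x^2 + 3x - 3
f'(x) = 4x + 3

Iteration 1:
  f(-3.000000) = 6.000000
  f'(-3.000000) = -9.000000
  x_1 = -3.000000 - (6.000000)/(-9.000000) = -2.333333

x_1 = -2.333333


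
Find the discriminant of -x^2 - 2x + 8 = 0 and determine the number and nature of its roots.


For ax^2 + bx + c = 0, discriminant D = b^2 - 4ac
Here a = -1, b = -2, c = 8
D = (-2)^2 - 4(-1)(8) = 4 + 32 = 36

D = 36 > 0 and is a perfect square (sqrt = 6)
The equation has 2 distinct real rational roots.

Discriminant = 36, 2 distinct real rational roots


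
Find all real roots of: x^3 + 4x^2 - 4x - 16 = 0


Let p(x) = x^3 + 4x^2 - 4x - 16. By the rational root theorem (leading coefficient 1), any rational root is an integer divisor of 16: try ±1, ±2, ... in turn.
Test x = 1: value = -15 ≠ 0.
Test x = -1: value = -9 ≠ 0.
Test x = 2: value = 0 ✓, so (x - 2) is a factor.
Synthetic division by (x - 2): bring down 1; 1(2) + 4 = 6; 6(2) - 4 = 8; 8(2) - 16 = 0 → quotient x^2 + 6x + 8, remainder 0.
Solve the quadratic x^2 + 6x + 8 = 0: discriminant = 6^2 - 4(1)(8) = 36 - 32 = 4.
sqrt(4) = 2, so x = (-6 ± 2)/2: x = -2 or x = -4.

x = -4, x = -2, x = 2


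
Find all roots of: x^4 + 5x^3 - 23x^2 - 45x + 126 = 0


Let p(x) = x^4 + 5x^3 - 23x^2 - 45x + 126. By the rational root theorem (leading coefficient 1), any rational root is an integer divisor of 126: try ±1, ±2, ... in turn.
Test x = 1: value = 64 ≠ 0.
Test x = -1: value = 144 ≠ 0.
Test x = 2: value = 0 ✓, so (x - 2) is a factor.
Synthetic division by (x - 2): bring down 1; 1(2) + 5 = 7; 7(2) - 23 = -9; (-9)(2) - 45 = -63; (-63)(2) + 126 = 0 → quotient x^3 + 7x^2 - 9x - 63, remainder 0.
Continue with the quotient x^3 + 7x^2 - 9x - 63 (candidates must divide 63).
Test x = 3: value = 0 ✓, so (x - 3) is a factor.
Synthetic division by (x - 3): bring down 1; 1(3) + 7 = 10; 10(3) - 9 = 21; 21(3) - 63 = 0 → quotient x^2 + 10x + 21, remainder 0.
Solve the quadratic x^2 + 10x + 21 = 0: discriminant = 10^2 - 4(1)(21) = 100 - 84 = 16.
sqrt(16) = 4, so x = (-10 ± 4)/2: x = -3 or x = -7.
Collecting all roots found:

x = -7, x = -3, x = 2, x = 3


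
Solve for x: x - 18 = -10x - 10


Starting with: x - 18 = -10x - 10
Move all x terms to left: (1 + 10)x = -10 + 18
Simplify: 11x = 8
Divide both sides by 11: x = 8/11

x = 8/11


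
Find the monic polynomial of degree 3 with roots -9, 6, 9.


A monic polynomial with roots -9, 6, 9 is:
p(x) = (x + 9)(x - 6)(x - 9)
After multiplying by (x + 9): x + 9
After multiplying by (x - 6): x^2 + 3x - 54
After multiplying by (x - 9): x^3 - 6x^2 - 81x + 486

x^3 - 6x^2 - 81x + 486


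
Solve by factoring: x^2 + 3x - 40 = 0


We need two numbers that multiply to -40 and add to 3.
Those numbers are 8 and -5 (since 8 * (-5) = -40 and 8 + (-5) = 3).
So x^2 + 3x - 40 = (x + 8)(x - 5) = 0
Setting each factor to zero: x = -8 or x = 5

x = -8, x = 5


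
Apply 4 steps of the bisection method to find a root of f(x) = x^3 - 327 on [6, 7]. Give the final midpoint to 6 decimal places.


f(x) = x^3 - 327
f(6) = -111 < 0
f(7) = 16 > 0

Step 1: midpoint = (6.000000 + 7.000000)/2 = 6.500000
  f(6.500000) = -52.375000
  f(mid) < 0, so root is in [6.500000, 7.000000]

Step 2: midpoint = (6.500000 + 7.000000)/2 = 6.750000
  f(6.750000) = -19.453125
  f(mid) < 0, so root is in [6.750000, 7.000000]

Step 3: midpoint = (6.750000 + 7.000000)/2 = 6.875000
  f(6.875000) = -2.048828
  f(mid) < 0, so root is in [6.875000, 7.000000]

Step 4: midpoint = (6.875000 + 7.000000)/2 = 6.937500
  f(6.937500) = 6.894287
  f(mid) > 0, so root is in [6.875000, 6.937500]

midpoint = 6.937500


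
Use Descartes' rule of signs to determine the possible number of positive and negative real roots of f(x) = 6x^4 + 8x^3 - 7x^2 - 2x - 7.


Descartes' rule of signs:

For positive roots, count sign changes in f(x) = 6x^4 + 8x^3 - 7x^2 - 2x - 7:
Signs of coefficients: +, +, -, -, -
Number of sign changes: 1
Possible positive real roots: 1

For negative roots, examine f(-x) = 6x^4 - 8x^3 - 7x^2 + 2x - 7:
Signs of coefficients: +, -, -, +, -
Number of sign changes: 3
Possible negative real roots: 3, 1

Positive roots: 1; Negative roots: 3 or 1


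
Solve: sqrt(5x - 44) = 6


Square both sides: 5x - 44 = 6^2 = 36
5x = 36 + 44 = 80
x = 16
Check: sqrt(5*16 - 44) = sqrt(36) = 6 ✓

x = 16


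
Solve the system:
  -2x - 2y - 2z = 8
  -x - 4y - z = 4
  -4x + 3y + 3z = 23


Using Cramer's rule. Expand each determinant along the first row.
D  = (-2)*[(-4)*3 - (-1)*3] - (-2)*[(-1)*3 - (-1)*(-4)] + (-2)*[(-1)*3 - (-4)*(-4)]
  = (-2)*(-9) - (-2)*(-7) + (-2)*(-19) = 42
Dx = 8*[(-4)*3 - (-1)*3] - (-2)*[4*3 - (-1)*23] + (-2)*[4*3 - (-4)*23]
  = 8*(-9) - (-2)*(35) + (-2)*(104) = -210
Dy = (-2)*[4*3 - (-1)*23] - 8*[(-1)*3 - (-1)*(-4)] + (-2)*[(-1)*23 - 4*(-4)]
  = (-2)*(35) - 8*(-7) + (-2)*(-7) = 0
Dz = (-2)*[(-4)*23 - 4*3] - (-2)*[(-1)*23 - 4*(-4)] + 8*[(-1)*3 - (-4)*(-4)]
  = (-2)*(-104) - (-2)*(-7) + 8*(-19) = 42
x = Dx/D = -210/42 = -5, y = Dy/D = 0/42 = 0, z = Dz/D = 42/42 = 1
Check eq1: (-2)(-5) + (-2)(0) + (-2)(1) = 8 = 8 ✓
Check eq2: (-1)(-5) + (-4)(0) + (-1)(1) = 4 = 4 ✓
Check eq3: (-4)(-5) + (3)(0) + (3)(1) = 23 = 23 ✓

x = -5, y = 0, z = 1


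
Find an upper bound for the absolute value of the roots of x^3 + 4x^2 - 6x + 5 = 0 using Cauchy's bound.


Cauchy's bound: all roots r satisfy |r| <= 1 + max(|a_i/a_n|) for i = 0,...,n-1
where a_n is the leading coefficient.

Coefficients: [1, 4, -6, 5]
Leading coefficient a_n = 1
Ratios |a_i/a_n|: 4, 6, 5
Maximum ratio: 6
Cauchy's bound: |r| <= 1 + 6 = 7

Upper bound = 7


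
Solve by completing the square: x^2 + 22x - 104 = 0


Start: x^2 + 22x - 104 = 0
Move constant: x^2 + 22x = 104
Half of 22 is 11, squared is 121
Add 121 to both sides: x^2 + 22x + 121 = 225
(x + 11)^2 = 225
x + 11 = ±15
x = -11 + 15 = 4 or x = -11 - 15 = -26

x = -26, x = 4


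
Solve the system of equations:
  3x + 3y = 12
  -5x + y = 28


Using Cramer's rule:
Determinant D = (3)(1) - (-5)(3) = 3 + 15 = 18
Dx = (12)(1) - (28)(3) = 12 - 84 = -72
Dy = (3)(28) - (-5)(12) = 84 + 60 = 144
x = Dx/D = -72/18 = -4
y = Dy/D = 144/18 = 8

x = -4, y = 8


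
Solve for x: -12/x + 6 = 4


Subtract 6 from both sides: -12/x = -2
Multiply both sides by x: -12 = -2 * x
Divide by -2: x = 6

x = 6


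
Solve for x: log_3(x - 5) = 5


Convert to exponential form: x - 5 = 3^5 = 243
x = 243 + 5 = 248
Check: log_3(248 - 5) = log_3(243) = log_3(243) = 5 ✓

x = 248


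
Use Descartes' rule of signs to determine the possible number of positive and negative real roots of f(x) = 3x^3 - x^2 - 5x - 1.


Descartes' rule of signs:

For positive roots, count sign changes in f(x) = 3x^3 - x^2 - 5x - 1:
Signs of coefficients: +, -, -, -
Number of sign changes: 1
Possible positive real roots: 1

For negative roots, examine f(-x) = -3x^3 - x^2 + 5x - 1:
Signs of coefficients: -, -, +, -
Number of sign changes: 2
Possible negative real roots: 2, 0

Positive roots: 1; Negative roots: 2 or 0


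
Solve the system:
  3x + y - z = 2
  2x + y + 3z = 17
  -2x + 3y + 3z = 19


Using Cramer's rule. Expand each determinant along the first row.
D  = 3*[1*3 - 3*3] - 1*[2*3 - 3*(-2)] + (-1)*[2*3 - 1*(-2)]
  = 3*(-6) - 1*(12) + (-1)*(8) = -38
Dx = 2*[1*3 - 3*3] - 1*[17*3 - 3*19] + (-1)*[17*3 - 1*19]
  = 2*(-6) - 1*(-6) + (-1)*(32) = -38
Dy = 3*[17*3 - 3*19] - 2*[2*3 - 3*(-2)] + (-1)*[2*19 - 17*(-2)]
  = 3*(-6) - 2*(12) + (-1)*(72) = -114
Dz = 3*[1*19 - 17*3] - 1*[2*19 - 17*(-2)] + 2*[2*3 - 1*(-2)]
  = 3*(-32) - 1*(72) + 2*(8) = -152
x = Dx/D = -38/-38 = 1, y = Dy/D = -114/-38 = 3, z = Dz/D = -152/-38 = 4
Check eq1: (3)(1) + (1)(3) + (-1)(4) = 2 = 2 ✓
Check eq2: (2)(1) + (1)(3) + (3)(4) = 17 = 17 ✓
Check eq3: (-2)(1) + (3)(3) + (3)(4) = 19 = 19 ✓

x = 1, y = 3, z = 4


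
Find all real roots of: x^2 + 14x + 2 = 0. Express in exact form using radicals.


Using the quadratic formula: x = (-b ± sqrt(b^2 - 4ac)) / (2a)
Here a = 1, b = 14, c = 2
Discriminant = b^2 - 4ac = 14^2 - 4(1)(2) = 196 - 8 = 188
Since discriminant = 188 > 0, there are two real roots.
x = (-14 ± 2*sqrt(47)) / 2
Simplifying: x = -7 ± sqrt(47)
Numerically: x ≈ -0.1443 or x ≈ -13.8557

x = -7 + sqrt(47) or x = -7 - sqrt(47)


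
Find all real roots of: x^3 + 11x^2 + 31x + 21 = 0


Let p(x) = x^3 + 11x^2 + 31x + 21. By the rational root theorem (leading coefficient 1), any rational root is an integer divisor of 21: try ±1, ±2, ... in turn.
Test x = 1: value = 64 ≠ 0.
Test x = -1: value = 0 ✓, so (x + 1) is a factor.
Synthetic division by (x + 1): bring down 1; 1(-1) + 11 = 10; 10(-1) + 31 = 21; 21(-1) + 21 = 0 → quotient x^2 + 10x + 21, remainder 0.
Solve the quadratic x^2 + 10x + 21 = 0: discriminant = 10^2 - 4(1)(21) = 100 - 84 = 16.
sqrt(16) = 4, so x = (-10 ± 4)/2: x = -3 or x = -7.

x = -7, x = -3, x = -1


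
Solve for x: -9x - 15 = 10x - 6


Starting with: -9x - 15 = 10x - 6
Move all x terms to left: (-9 - 10)x = -6 + 15
Simplify: -19x = 9
Divide both sides by -19: x = -9/19

x = -9/19


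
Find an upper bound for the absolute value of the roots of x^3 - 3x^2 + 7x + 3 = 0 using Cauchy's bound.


Cauchy's bound: all roots r satisfy |r| <= 1 + max(|a_i/a_n|) for i = 0,...,n-1
where a_n is the leading coefficient.

Coefficients: [1, -3, 7, 3]
Leading coefficient a_n = 1
Ratios |a_i/a_n|: 3, 7, 3
Maximum ratio: 7
Cauchy's bound: |r| <= 1 + 7 = 8

Upper bound = 8


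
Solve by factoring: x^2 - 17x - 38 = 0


We need two numbers that multiply to -38 and add to -17.
Those numbers are 2 and -19 (since 2 * (-19) = -38 and 2 + (-19) = -17).
So x^2 - 17x - 38 = (x + 2)(x - 19) = 0
Setting each factor to zero: x = -2 or x = 19

x = -2, x = 19


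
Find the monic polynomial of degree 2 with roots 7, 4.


A monic polynomial with roots 7, 4 is:
p(x) = (x - 7)(x - 4)
After multiplying by (x - 7): x - 7
After multiplying by (x - 4): x^2 - 11x + 28

x^2 - 11x + 28


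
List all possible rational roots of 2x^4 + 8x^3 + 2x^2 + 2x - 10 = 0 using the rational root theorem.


Rational root theorem: possible roots are ±p/q where:
  p divides the constant term (-10): p ∈ {1, 2, 5, 10}
  q divides the leading coefficient (2): q ∈ {1, 2}

All possible rational roots: -10, -5, -5/2, -2, -1, -1/2, 1/2, 1, 2, 5/2, 5, 10

-10, -5, -5/2, -2, -1, -1/2, 1/2, 1, 2, 5/2, 5, 10


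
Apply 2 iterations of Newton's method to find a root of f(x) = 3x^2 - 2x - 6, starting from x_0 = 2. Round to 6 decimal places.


Newton's method: x_(n+1) = x_n - f(x_n)/f'(x_n)
f(x) = 3x^2 - 2x - 6
f'(x) = 6x - 2

Iteration 1:
  f(2.000000) = 2.000000
  f'(2.000000) = 10.000000
  x_1 = 2.000000 - (2.000000)/(10.000000) = 1.800000

Iteration 2:
  f(1.800000) = 0.120000
  f'(1.800000) = 8.800000
  x_2 = 1.800000 - (0.120000)/(8.800000) = 1.786364

x_2 = 1.786364


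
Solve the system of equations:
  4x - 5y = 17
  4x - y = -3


Using Cramer's rule:
Determinant D = (4)(-1) - (4)(-5) = -4 + 20 = 16
Dx = (17)(-1) - (-3)(-5) = -17 - 15 = -32
Dy = (4)(-3) - (4)(17) = -12 - 68 = -80
x = Dx/D = -32/16 = -2
y = Dy/D = -80/16 = -5

x = -2, y = -5


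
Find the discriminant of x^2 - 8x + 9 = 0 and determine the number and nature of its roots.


For ax^2 + bx + c = 0, discriminant D = b^2 - 4ac
Here a = 1, b = -8, c = 9
D = (-8)^2 - 4(1)(9) = 64 - 36 = 28

D = 28 > 0 but not a perfect square
The equation has 2 distinct real irrational roots.

Discriminant = 28, 2 distinct real irrational roots


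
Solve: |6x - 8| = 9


An absolute value equation |expr| = 9 gives two cases:
Case 1: 6x - 8 = 9
  6x = 17, so x = 17/6
Case 2: 6x - 8 = -9
  6x = -1, so x = -1/6

x = -1/6, x = 17/6


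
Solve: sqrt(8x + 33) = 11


Square both sides: 8x + 33 = 11^2 = 121
8x = 121 - 33 = 88
x = 11
Check: sqrt(8*11 + 33) = sqrt(121) = 11 ✓

x = 11


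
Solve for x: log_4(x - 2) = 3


Convert to exponential form: x - 2 = 4^3 = 64
x = 64 + 2 = 66
Check: log_4(66 - 2) = log_4(64) = log_4(64) = 3 ✓

x = 66


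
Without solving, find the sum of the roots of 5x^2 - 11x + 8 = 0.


By Vieta's formulas for ax^2 + bx + c = 0:
  Sum of roots = -b/a
  Product of roots = c/a

Here a = 5, b = -11, c = 8
Sum = -(-11)/5 = 11/5
Product = 8/5 = 8/5

Sum = 11/5


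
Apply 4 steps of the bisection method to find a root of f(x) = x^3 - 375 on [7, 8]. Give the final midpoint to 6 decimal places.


f(x) = x^3 - 375
f(7) = -32 < 0
f(8) = 137 > 0

Step 1: midpoint = (7.000000 + 8.000000)/2 = 7.500000
  f(7.500000) = 46.875000
  f(mid) > 0, so root is in [7.000000, 7.500000]

Step 2: midpoint = (7.000000 + 7.500000)/2 = 7.250000
  f(7.250000) = 6.078125
  f(mid) > 0, so root is in [7.000000, 7.250000]

Step 3: midpoint = (7.000000 + 7.250000)/2 = 7.125000
  f(7.125000) = -13.294922
  f(mid) < 0, so root is in [7.125000, 7.250000]

Step 4: midpoint = (7.125000 + 7.250000)/2 = 7.187500
  f(7.187500) = -3.692627
  f(mid) < 0, so root is in [7.187500, 7.250000]

midpoint = 7.187500


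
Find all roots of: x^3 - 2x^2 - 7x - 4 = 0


Let p(x) = x^3 - 2x^2 - 7x - 4. By the rational root theorem (leading coefficient 1), any rational root is an integer divisor of 4: try ±1, ±2, ... in turn.
Test x = 1: value = -12 ≠ 0.
Test x = -1: value = 0 ✓, so (x + 1) is a factor.
Synthetic division by (x + 1): bring down 1; 1(-1) - 2 = -3; (-3)(-1) - 7 = -4; (-4)(-1) - 4 = 0 → quotient x^2 - 3x - 4, remainder 0.
Solve the quadratic x^2 - 3x - 4 = 0: discriminant = (-3)^2 - 4(1)(-4) = 9 + 16 = 25.
sqrt(25) = 5, so x = (3 ± 5)/2: x = 4 or x = -1.
Collecting all roots found:

x = -1 (multiplicity 2), x = 4


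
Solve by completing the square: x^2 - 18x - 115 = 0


Start: x^2 - 18x - 115 = 0
Move constant: x^2 - 18x = 115
Half of -18 is -9, squared is 81
Add 81 to both sides: x^2 - 18x + 81 = 196
(x - 9)^2 = 196
x - 9 = ±14
x = 9 + 14 = 23 or x = 9 - 14 = -5

x = -5, x = 23


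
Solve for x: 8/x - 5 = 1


Subtract -5 from both sides: 8/x = 6
Multiply both sides by x: 8 = 6 * x
Divide by 6: x = 4/3

x = 4/3


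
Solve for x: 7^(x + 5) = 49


Express both sides with the same base.
49 = 7^2
Since the bases match, equate exponents: x + 5 = 2
So x = 2 - (5) = -3

x = -3


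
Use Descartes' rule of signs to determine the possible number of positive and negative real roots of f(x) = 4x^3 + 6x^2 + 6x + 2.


Descartes' rule of signs:

For positive roots, count sign changes in f(x) = 4x^3 + 6x^2 + 6x + 2:
Signs of coefficients: +, +, +, +
Number of sign changes: 0
Possible positive real roots: 0

For negative roots, examine f(-x) = -4x^3 + 6x^2 - 6x + 2:
Signs of coefficients: -, +, -, +
Number of sign changes: 3
Possible negative real roots: 3, 1

Positive roots: 0; Negative roots: 3 or 1


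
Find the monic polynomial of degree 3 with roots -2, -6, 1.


A monic polynomial with roots -2, -6, 1 is:
p(x) = (x + 2)(x + 6)(x - 1)
After multiplying by (x + 2): x + 2
After multiplying by (x + 6): x^2 + 8x + 12
After multiplying by (x - 1): x^3 + 7x^2 + 4x - 12

x^3 + 7x^2 + 4x - 12


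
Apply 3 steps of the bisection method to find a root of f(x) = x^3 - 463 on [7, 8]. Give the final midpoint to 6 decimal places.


f(x) = x^3 - 463
f(7) = -120 < 0
f(8) = 49 > 0

Step 1: midpoint = (7.000000 + 8.000000)/2 = 7.500000
  f(7.500000) = -41.125000
  f(mid) < 0, so root is in [7.500000, 8.000000]

Step 2: midpoint = (7.500000 + 8.000000)/2 = 7.750000
  f(7.750000) = 2.484375
  f(mid) > 0, so root is in [7.500000, 7.750000]

Step 3: midpoint = (7.500000 + 7.750000)/2 = 7.625000
  f(7.625000) = -19.677734
  f(mid) < 0, so root is in [7.625000, 7.750000]

midpoint = 7.625000


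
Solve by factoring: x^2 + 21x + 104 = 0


We need two numbers that multiply to 104 and add to 21.
Those numbers are 8 and 13 (since 8 * 13 = 104 and 8 + 13 = 21).
So x^2 + 21x + 104 = (x + 8)(x + 13) = 0
Setting each factor to zero: x = -8 or x = -13

x = -13, x = -8


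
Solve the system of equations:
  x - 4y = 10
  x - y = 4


Using Cramer's rule:
Determinant D = (1)(-1) - (1)(-4) = -1 + 4 = 3
Dx = (10)(-1) - (4)(-4) = -10 + 16 = 6
Dy = (1)(4) - (1)(10) = 4 - 10 = -6
x = Dx/D = 6/3 = 2
y = Dy/D = -6/3 = -2

x = 2, y = -2


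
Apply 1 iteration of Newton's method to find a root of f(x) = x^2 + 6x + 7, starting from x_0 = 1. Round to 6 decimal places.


Newton's method: x_(n+1) = x_n - f(x_n)/f'(x_n)
f(x) = x^2 + 6x + 7
f'(x) = 2x + 6

Iteration 1:
  f(1.000000) = 14.000000
  f'(1.000000) = 8.000000
  x_1 = 1.000000 - (14.000000)/(8.000000) = -0.750000

x_1 = -0.750000


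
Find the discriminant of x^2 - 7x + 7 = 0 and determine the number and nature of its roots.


For ax^2 + bx + c = 0, discriminant D = b^2 - 4ac
Here a = 1, b = -7, c = 7
D = (-7)^2 - 4(1)(7) = 49 - 28 = 21

D = 21 > 0 but not a perfect square
The equation has 2 distinct real irrational roots.

Discriminant = 21, 2 distinct real irrational roots


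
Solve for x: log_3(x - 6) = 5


Convert to exponential form: x - 6 = 3^5 = 243
x = 243 + 6 = 249
Check: log_3(249 - 6) = log_3(243) = log_3(243) = 5 ✓

x = 249


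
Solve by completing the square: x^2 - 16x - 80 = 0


Start: x^2 - 16x - 80 = 0
Move constant: x^2 - 16x = 80
Half of -16 is -8, squared is 64
Add 64 to both sides: x^2 - 16x + 64 = 144
(x - 8)^2 = 144
x - 8 = ±12
x = 8 + 12 = 20 or x = 8 - 12 = -4

x = -4, x = 20


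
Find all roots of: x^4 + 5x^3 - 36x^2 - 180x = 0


The constant term is 0, so x = 0 is a root. Factor out x:
  x^3 + 5x^2 - 36x - 180 = 0
Let p(x) = x^3 + 5x^2 - 36x - 180. By the rational root theorem (leading coefficient 1), any rational root is an integer divisor of 180: try ±1, ±2, ... in turn.
Test x = 1: value = -210 ≠ 0.
Test x = -1: value = -140 ≠ 0.
Test x = 2: value = -224 ≠ 0.
Test x = -2: value = -96 ≠ 0.
Test x = 3: value = -216 ≠ 0.
Test x = -3: value = -54 ≠ 0.
Test x = 4: value = -180 ≠ 0.
Test x = -4: value = -20 ≠ 0.
Test x = 5: value = -110 ≠ 0.
Test x = -5: value = 0 ✓, so (x + 5) is a factor.
Synthetic division by (x + 5): bring down 1; 1(-5) + 5 = 0; 0(-5) - 36 = -36; (-36)(-5) - 180 = 0 → quotient x^2 - 36, remainder 0.
Solve the quadratic x^2 - 36 = 0: discriminant = 0^2 - 4(1)(-36) = 0 + 144 = 144.
sqrt(144) = 12, so x = (0 ± 12)/2: x = 6 or x = -6.
Collecting all roots found:

x = -6, x = -5, x = 0, x = 6


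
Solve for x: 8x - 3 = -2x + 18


Starting with: 8x - 3 = -2x + 18
Move all x terms to left: (8 + 2)x = 18 + 3
Simplify: 10x = 21
Divide both sides by 10: x = 21/10

x = 21/10


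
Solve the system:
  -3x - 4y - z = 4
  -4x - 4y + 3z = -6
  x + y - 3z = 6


Using Cramer's rule. Expand each determinant along the first row.
D  = (-3)*[(-4)*(-3) - 3*1] - (-4)*[(-4)*(-3) - 3*1] + (-1)*[(-4)*1 - (-4)*1]
  = (-3)*(9) - (-4)*(9) + (-1)*(0) = 9
Dx = 4*[(-4)*(-3) - 3*1] - (-4)*[(-6)*(-3) - 3*6] + (-1)*[(-6)*1 - (-4)*6]
  = 4*(9) - (-4)*(0) + (-1)*(18) = 18
Dy = (-3)*[(-6)*(-3) - 3*6] - 4*[(-4)*(-3) - 3*1] + (-1)*[(-4)*6 - (-6)*1]
  = (-3)*(0) - 4*(9) + (-1)*(-18) = -18
Dz = (-3)*[(-4)*6 - (-6)*1] - (-4)*[(-4)*6 - (-6)*1] + 4*[(-4)*1 - (-4)*1]
  = (-3)*(-18) - (-4)*(-18) + 4*(0) = -18
x = Dx/D = 18/9 = 2, y = Dy/D = -18/9 = -2, z = Dz/D = -18/9 = -2
Check eq1: (-3)(2) + (-4)(-2) + (-1)(-2) = 4 = 4 ✓
Check eq2: (-4)(2) + (-4)(-2) + (3)(-2) = -6 = -6 ✓
Check eq3: (1)(2) + (1)(-2) + (-3)(-2) = 6 = 6 ✓

x = 2, y = -2, z = -2


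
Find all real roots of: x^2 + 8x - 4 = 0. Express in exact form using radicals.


Using the quadratic formula: x = (-b ± sqrt(b^2 - 4ac)) / (2a)
Here a = 1, b = 8, c = -4
Discriminant = b^2 - 4ac = 8^2 - 4(1)(-4) = 64 + 16 = 80
Since discriminant = 80 > 0, there are two real roots.
x = (-8 ± 4*sqrt(5)) / 2
Simplifying: x = -4 ± 2*sqrt(5)
Numerically: x ≈ 0.4721 or x ≈ -8.4721

x = -4 + 2*sqrt(5) or x = -4 - 2*sqrt(5)


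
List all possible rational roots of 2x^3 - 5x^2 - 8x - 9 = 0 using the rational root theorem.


Rational root theorem: possible roots are ±p/q where:
  p divides the constant term (-9): p ∈ {1, 3, 9}
  q divides the leading coefficient (2): q ∈ {1, 2}

All possible rational roots: -9, -9/2, -3, -3/2, -1, -1/2, 1/2, 1, 3/2, 3, 9/2, 9

-9, -9/2, -3, -3/2, -1, -1/2, 1/2, 1, 3/2, 3, 9/2, 9


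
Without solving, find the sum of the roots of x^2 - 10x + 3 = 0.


By Vieta's formulas for ax^2 + bx + c = 0:
  Sum of roots = -b/a
  Product of roots = c/a

Here a = 1, b = -10, c = 3
Sum = -(-10)/1 = 10
Product = 3/1 = 3

Sum = 10


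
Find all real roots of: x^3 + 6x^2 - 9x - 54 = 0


Let p(x) = x^3 + 6x^2 - 9x - 54. By the rational root theorem (leading coefficient 1), any rational root is an integer divisor of 54: try ±1, ±2, ... in turn.
Test x = 1: value = -56 ≠ 0.
Test x = -1: value = -40 ≠ 0.
Test x = 2: value = -40 ≠ 0.
Test x = -2: value = -20 ≠ 0.
Test x = 3: value = 0 ✓, so (x - 3) is a factor.
Synthetic division by (x - 3): bring down 1; 1(3) + 6 = 9; 9(3) - 9 = 18; 18(3) - 54 = 0 → quotient x^2 + 9x + 18, remainder 0.
Solve the quadratic x^2 + 9x + 18 = 0: discriminant = 9^2 - 4(1)(18) = 81 - 72 = 9.
sqrt(9) = 3, so x = (-9 ± 3)/2: x = -3 or x = -6.

x = -6, x = -3, x = 3


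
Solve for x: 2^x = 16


Express both sides with the same base.
16 = 2^4
Since the bases match: x = 4

x = 4


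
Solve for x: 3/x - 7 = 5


Subtract -7 from both sides: 3/x = 12
Multiply both sides by x: 3 = 12 * x
Divide by 12: x = 1/4

x = 1/4


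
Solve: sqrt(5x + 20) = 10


Square both sides: 5x + 20 = 10^2 = 100
5x = 100 - 20 = 80
x = 16
Check: sqrt(5*16 + 20) = sqrt(100) = 10 ✓

x = 16


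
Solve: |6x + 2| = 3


An absolute value equation |expr| = 3 gives two cases:
Case 1: 6x + 2 = 3
  6x = 1, so x = 1/6
Case 2: 6x + 2 = -3
  6x = -5, so x = -5/6

x = -5/6, x = 1/6


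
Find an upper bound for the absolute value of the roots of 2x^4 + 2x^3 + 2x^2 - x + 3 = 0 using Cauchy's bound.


Cauchy's bound: all roots r satisfy |r| <= 1 + max(|a_i/a_n|) for i = 0,...,n-1
where a_n is the leading coefficient.

Coefficients: [2, 2, 2, -1, 3]
Leading coefficient a_n = 2
Ratios |a_i/a_n|: 1, 1, 1/2, 3/2
Maximum ratio: 3/2
Cauchy's bound: |r| <= 1 + 3/2 = 5/2

Upper bound = 5/2


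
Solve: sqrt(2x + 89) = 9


Square both sides: 2x + 89 = 9^2 = 81
2x = 81 - 89 = -8
x = -4
Check: sqrt(2*(-4) + 89) = sqrt(81) = 9 ✓

x = -4


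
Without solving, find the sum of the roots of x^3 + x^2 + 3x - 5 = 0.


By Vieta's formulas for x^3 + bx^2 + cx + d = 0:
  r1 + r2 + r3 = -b/a = -1
  r1*r2 + r1*r3 + r2*r3 = c/a = 3
  r1*r2*r3 = -d/a = 5


Sum = -1


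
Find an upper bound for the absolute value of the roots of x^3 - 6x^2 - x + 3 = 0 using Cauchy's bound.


Cauchy's bound: all roots r satisfy |r| <= 1 + max(|a_i/a_n|) for i = 0,...,n-1
where a_n is the leading coefficient.

Coefficients: [1, -6, -1, 3]
Leading coefficient a_n = 1
Ratios |a_i/a_n|: 6, 1, 3
Maximum ratio: 6
Cauchy's bound: |r| <= 1 + 6 = 7

Upper bound = 7


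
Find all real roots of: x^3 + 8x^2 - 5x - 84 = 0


Let p(x) = x^3 + 8x^2 - 5x - 84. By the rational root theorem (leading coefficient 1), any rational root is an integer divisor of 84: try ±1, ±2, ... in turn.
Test x = 1: value = -80 ≠ 0.
Test x = -1: value = -72 ≠ 0.
Test x = 2: value = -54 ≠ 0.
Test x = -2: value = -50 ≠ 0.
Test x = 3: value = 0 ✓, so (x - 3) is a factor.
Synthetic division by (x - 3): bring down 1; 1(3) + 8 = 11; 11(3) - 5 = 28; 28(3) - 84 = 0 → quotient x^2 + 11x + 28, remainder 0.
Solve the quadratic x^2 + 11x + 28 = 0: discriminant = 11^2 - 4(1)(28) = 121 - 112 = 9.
sqrt(9) = 3, so x = (-11 ± 3)/2: x = -4 or x = -7.

x = -7, x = -4, x = 3


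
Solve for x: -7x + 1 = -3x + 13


Starting with: -7x + 1 = -3x + 13
Move all x terms to left: (-7 + 3)x = 13 - 1
Simplify: -4x = 12
Divide both sides by -4: x = -3

x = -3


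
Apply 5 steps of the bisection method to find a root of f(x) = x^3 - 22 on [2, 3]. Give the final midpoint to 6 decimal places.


f(x) = x^3 - 22
f(2) = -14 < 0
f(3) = 5 > 0

Step 1: midpoint = (2.000000 + 3.000000)/2 = 2.500000
  f(2.500000) = -6.375000
  f(mid) < 0, so root is in [2.500000, 3.000000]

Step 2: midpoint = (2.500000 + 3.000000)/2 = 2.750000
  f(2.750000) = -1.203125
  f(mid) < 0, so root is in [2.750000, 3.000000]

Step 3: midpoint = (2.750000 + 3.000000)/2 = 2.875000
  f(2.875000) = 1.763672
  f(mid) > 0, so root is in [2.750000, 2.875000]

Step 4: midpoint = (2.750000 + 2.875000)/2 = 2.812500
  f(2.812500) = 0.247314
  f(mid) > 0, so root is in [2.750000, 2.812500]

Step 5: midpoint = (2.750000 + 2.812500)/2 = 2.781250
  f(2.781250) = -0.486053
  f(mid) < 0, so root is in [2.781250, 2.812500]

midpoint = 2.781250


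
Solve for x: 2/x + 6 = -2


Subtract 6 from both sides: 2/x = -8
Multiply both sides by x: 2 = -8 * x
Divide by -8: x = -1/4

x = -1/4


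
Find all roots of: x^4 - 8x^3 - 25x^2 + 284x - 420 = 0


Let p(x) = x^4 - 8x^3 - 25x^2 + 284x - 420. By the rational root theorem (leading coefficient 1), any rational root is an integer divisor of 420: try ±1, ±2, ... in turn.
Test x = 1: value = -168 ≠ 0.
Test x = -1: value = -720 ≠ 0.
Test x = 2: value = 0 ✓, so (x - 2) is a factor.
Synthetic division by (x - 2): bring down 1; 1(2) - 8 = -6; (-6)(2) - 25 = -37; (-37)(2) + 284 = 210; 210(2) - 420 = 0 → quotient x^3 - 6x^2 - 37x + 210, remainder 0.
Continue with the quotient x^3 - 6x^2 - 37x + 210 (candidates must divide 210; re-test x = 2 first in case it repeats).
Test x = 2: value = 120 ≠ 0.
Test x = -2: value = 252 ≠ 0.
Test x = 3: value = 72 ≠ 0.
Test x = -3: value = 240 ≠ 0.
Test x = 5: value = 0 ✓, so (x - 5) is a factor.
Synthetic division by (x - 5): bring down 1; 1(5) - 6 = -1; (-1)(5) - 37 = -42; (-42)(5) + 210 = 0 → quotient x^2 - x - 42, remainder 0.
Solve the quadratic x^2 - x - 42 = 0: discriminant = (-1)^2 - 4(1)(-42) = 1 + 168 = 169.
sqrt(169) = 13, so x = (1 ± 13)/2: x = 7 or x = -6.
Collecting all roots found:

x = -6, x = 2, x = 5, x = 7


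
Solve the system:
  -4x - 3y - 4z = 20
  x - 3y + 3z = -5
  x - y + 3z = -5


Using Cramer's rule. Expand each determinant along the first row.
D  = (-4)*[(-3)*3 - 3*(-1)] - (-3)*[1*3 - 3*1] + (-4)*[1*(-1) - (-3)*1]
  = (-4)*(-6) - (-3)*(0) + (-4)*(2) = 16
Dx = 20*[(-3)*3 - 3*(-1)] - (-3)*[(-5)*3 - 3*(-5)] + (-4)*[(-5)*(-1) - (-3)*(-5)]
  = 20*(-6) - (-3)*(0) + (-4)*(-10) = -80
Dy = (-4)*[(-5)*3 - 3*(-5)] - 20*[1*3 - 3*1] + (-4)*[1*(-5) - (-5)*1]
  = (-4)*(0) - 20*(0) + (-4)*(0) = 0
Dz = (-4)*[(-3)*(-5) - (-5)*(-1)] - (-3)*[1*(-5) - (-5)*1] + 20*[1*(-1) - (-3)*1]
  = (-4)*(10) - (-3)*(0) + 20*(2) = 0
x = Dx/D = -80/16 = -5, y = Dy/D = 0/16 = 0, z = Dz/D = 0/16 = 0
Check eq1: (-4)(-5) + (-3)(0) + (-4)(0) = 20 = 20 ✓
Check eq2: (1)(-5) + (-3)(0) + (3)(0) = -5 = -5 ✓
Check eq3: (1)(-5) + (-1)(0) + (3)(0) = -5 = -5 ✓

x = -5, y = 0, z = 0


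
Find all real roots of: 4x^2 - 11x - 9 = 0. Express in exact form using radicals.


Using the quadratic formula: x = (-b ± sqrt(b^2 - 4ac)) / (2a)
Here a = 4, b = -11, c = -9
Discriminant = b^2 - 4ac = (-11)^2 - 4(4)(-9) = 121 + 144 = 265
Since discriminant = 265 > 0, there are two real roots.
x = (11 ± sqrt(265)) / 8
Numerically: x ≈ 3.4099 or x ≈ -0.6599

x = (11 + sqrt(265)) / 8 or x = (11 - sqrt(265)) / 8


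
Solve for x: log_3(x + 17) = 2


Convert to exponential form: x + 17 = 3^2 = 9
x = 9 - 17 = -8
Check: log_3(-8 + 17) = log_3(9) = log_3(9) = 2 ✓

x = -8


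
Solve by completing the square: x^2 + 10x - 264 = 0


Start: x^2 + 10x - 264 = 0
Move constant: x^2 + 10x = 264
Half of 10 is 5, squared is 25
Add 25 to both sides: x^2 + 10x + 25 = 289
(x + 5)^2 = 289
x + 5 = ±17
x = -5 + 17 = 12 or x = -5 - 17 = -22

x = -22, x = 12


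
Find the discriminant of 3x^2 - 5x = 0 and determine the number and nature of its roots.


For ax^2 + bx + c = 0, discriminant D = b^2 - 4ac
Here a = 3, b = -5, c = 0
D = (-5)^2 - 4(3)(0) = 25 - 0 = 25

D = 25 > 0 and is a perfect square (sqrt = 5)
The equation has 2 distinct real rational roots.

Discriminant = 25, 2 distinct real rational roots


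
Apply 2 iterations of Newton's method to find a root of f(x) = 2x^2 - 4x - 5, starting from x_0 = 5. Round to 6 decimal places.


Newton's method: x_(n+1) = x_n - f(x_n)/f'(x_n)
f(x) = 2x^2 - 4x - 5
f'(x) = 4x - 4

Iteration 1:
  f(5.000000) = 25.000000
  f'(5.000000) = 16.000000
  x_1 = 5.000000 - (25.000000)/(16.000000) = 3.437500

Iteration 2:
  f(3.437500) = 4.882812
  f'(3.437500) = 9.750000
  x_2 = 3.437500 - (4.882812)/(9.750000) = 2.936699

x_2 = 2.936699


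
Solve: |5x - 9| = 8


An absolute value equation |expr| = 8 gives two cases:
Case 1: 5x - 9 = 8
  5x = 17, so x = 17/5
Case 2: 5x - 9 = -8
  5x = 1, so x = 1/5

x = 1/5, x = 17/5


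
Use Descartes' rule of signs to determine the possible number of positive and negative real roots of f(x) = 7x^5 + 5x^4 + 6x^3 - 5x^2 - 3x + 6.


Descartes' rule of signs:

For positive roots, count sign changes in f(x) = 7x^5 + 5x^4 + 6x^3 - 5x^2 - 3x + 6:
Signs of coefficients: +, +, +, -, -, +
Number of sign changes: 2
Possible positive real roots: 2, 0

For negative roots, examine f(-x) = -7x^5 + 5x^4 - 6x^3 - 5x^2 + 3x + 6:
Signs of coefficients: -, +, -, -, +, +
Number of sign changes: 3
Possible negative real roots: 3, 1

Positive roots: 2 or 0; Negative roots: 3 or 1


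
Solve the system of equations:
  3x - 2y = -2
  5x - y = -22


Using Cramer's rule:
Determinant D = (3)(-1) - (5)(-2) = -3 + 10 = 7
Dx = (-2)(-1) - (-22)(-2) = 2 - 44 = -42
Dy = (3)(-22) - (5)(-2) = -66 + 10 = -56
x = Dx/D = -42/7 = -6
y = Dy/D = -56/7 = -8

x = -6, y = -8


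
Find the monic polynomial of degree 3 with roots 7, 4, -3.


A monic polynomial with roots 7, 4, -3 is:
p(x) = (x - 7)(x - 4)(x + 3)
After multiplying by (x - 7): x - 7
After multiplying by (x - 4): x^2 - 11x + 28
After multiplying by (x + 3): x^3 - 8x^2 - 5x + 84

x^3 - 8x^2 - 5x + 84


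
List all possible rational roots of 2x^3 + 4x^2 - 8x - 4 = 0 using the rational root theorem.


Rational root theorem: possible roots are ±p/q where:
  p divides the constant term (-4): p ∈ {1, 2, 4}
  q divides the leading coefficient (2): q ∈ {1, 2}

All possible rational roots: -4, -2, -1, -1/2, 1/2, 1, 2, 4

-4, -2, -1, -1/2, 1/2, 1, 2, 4


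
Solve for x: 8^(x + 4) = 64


Express both sides with the same base.
64 = 8^2
Since the bases match, equate exponents: x + 4 = 2
So x = 2 - (4) = -2

x = -2


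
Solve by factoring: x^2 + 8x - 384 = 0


We need two numbers that multiply to -384 and add to 8.
Those numbers are -16 and 24 (since (-16) * 24 = -384 and (-16) + 24 = 8).
So x^2 + 8x - 384 = (x - 16)(x + 24) = 0
Setting each factor to zero: x = 16 or x = -24

x = -24, x = 16


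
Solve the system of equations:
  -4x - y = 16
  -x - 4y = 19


Using Cramer's rule:
Determinant D = (-4)(-4) - (-1)(-1) = 16 - 1 = 15
Dx = (16)(-4) - (19)(-1) = -64 + 19 = -45
Dy = (-4)(19) - (-1)(16) = -76 + 16 = -60
x = Dx/D = -45/15 = -3
y = Dy/D = -60/15 = -4

x = -3, y = -4


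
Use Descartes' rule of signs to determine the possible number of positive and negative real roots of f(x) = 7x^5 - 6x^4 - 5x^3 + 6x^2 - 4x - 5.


Descartes' rule of signs:

For positive roots, count sign changes in f(x) = 7x^5 - 6x^4 - 5x^3 + 6x^2 - 4x - 5:
Signs of coefficients: +, -, -, +, -, -
Number of sign changes: 3
Possible positive real roots: 3, 1

For negative roots, examine f(-x) = -7x^5 - 6x^4 + 5x^3 + 6x^2 + 4x - 5:
Signs of coefficients: -, -, +, +, +, -
Number of sign changes: 2
Possible negative real roots: 2, 0

Positive roots: 3 or 1; Negative roots: 2 or 0


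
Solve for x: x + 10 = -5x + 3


Starting with: x + 10 = -5x + 3
Move all x terms to left: (1 + 5)x = 3 - 10
Simplify: 6x = -7
Divide both sides by 6: x = -7/6

x = -7/6


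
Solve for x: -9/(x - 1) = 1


Multiply both sides by (x - 1): -9 = 1(x - 1)
Distribute: -9 = x - 1
x = -9 + 1 = -8
x = -8

x = -8


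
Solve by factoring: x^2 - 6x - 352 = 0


We need two numbers that multiply to -352 and add to -6.
Those numbers are -22 and 16 (since (-22) * 16 = -352 and (-22) + 16 = -6).
So x^2 - 6x - 352 = (x - 22)(x + 16) = 0
Setting each factor to zero: x = 22 or x = -16

x = -16, x = 22


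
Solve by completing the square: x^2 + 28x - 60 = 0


Start: x^2 + 28x - 60 = 0
Move constant: x^2 + 28x = 60
Half of 28 is 14, squared is 196
Add 196 to both sides: x^2 + 28x + 196 = 256
(x + 14)^2 = 256
x + 14 = ±16
x = -14 + 16 = 2 or x = -14 - 16 = -30

x = -30, x = 2


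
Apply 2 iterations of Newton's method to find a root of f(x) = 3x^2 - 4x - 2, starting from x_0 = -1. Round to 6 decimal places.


Newton's method: x_(n+1) = x_n - f(x_n)/f'(x_n)
f(x) = 3x^2 - 4x - 2
f'(x) = 6x - 4

Iteration 1:
  f(-1.000000) = 5.000000
  f'(-1.000000) = -10.000000
  x_1 = -1.000000 - (5.000000)/(-10.000000) = -0.500000

Iteration 2:
  f(-0.500000) = 0.750000
  f'(-0.500000) = -7.000000
  x_2 = -0.500000 - (0.750000)/(-7.000000) = -0.392857

x_2 = -0.392857


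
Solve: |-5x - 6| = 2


An absolute value equation |expr| = 2 gives two cases:
Case 1: -5x - 6 = 2
  -5x = 8, so x = -8/5
Case 2: -5x - 6 = -2
  -5x = 4, so x = -4/5

x = -8/5, x = -4/5


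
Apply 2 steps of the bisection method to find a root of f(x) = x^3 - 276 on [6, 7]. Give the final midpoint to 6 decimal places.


f(x) = x^3 - 276
f(6) = -60 < 0
f(7) = 67 > 0

Step 1: midpoint = (6.000000 + 7.000000)/2 = 6.500000
  f(6.500000) = -1.375000
  f(mid) < 0, so root is in [6.500000, 7.000000]

Step 2: midpoint = (6.500000 + 7.000000)/2 = 6.750000
  f(6.750000) = 31.546875
  f(mid) > 0, so root is in [6.500000, 6.750000]

midpoint = 6.750000


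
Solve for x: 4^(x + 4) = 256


Express both sides with the same base.
256 = 4^4
Since the bases match, equate exponents: x + 4 = 4
So x = 4 - (4) = 0

x = 0


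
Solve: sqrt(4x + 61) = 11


Square both sides: 4x + 61 = 11^2 = 121
4x = 121 - 61 = 60
x = 15
Check: sqrt(4*15 + 61) = sqrt(121) = 11 ✓

x = 15


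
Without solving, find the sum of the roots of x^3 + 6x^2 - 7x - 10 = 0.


By Vieta's formulas for x^3 + bx^2 + cx + d = 0:
  r1 + r2 + r3 = -b/a = -6
  r1*r2 + r1*r3 + r2*r3 = c/a = -7
  r1*r2*r3 = -d/a = 10


Sum = -6
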